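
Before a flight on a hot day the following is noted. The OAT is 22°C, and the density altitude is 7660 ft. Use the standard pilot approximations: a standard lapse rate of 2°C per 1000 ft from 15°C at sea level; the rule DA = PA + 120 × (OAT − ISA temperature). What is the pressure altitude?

DA = PA + 120 × (OAT − (15 − 2·PA/1000)) = PA + 120·OAT − 1800 + 0.24·PA = 1.24·PA + 120·OAT − 1800.
So 1.24·PA = 7660 − 120 × 22 + 1800 = 6820.
PA = 6820 / 1.24 = 5500 ft.

5500 ft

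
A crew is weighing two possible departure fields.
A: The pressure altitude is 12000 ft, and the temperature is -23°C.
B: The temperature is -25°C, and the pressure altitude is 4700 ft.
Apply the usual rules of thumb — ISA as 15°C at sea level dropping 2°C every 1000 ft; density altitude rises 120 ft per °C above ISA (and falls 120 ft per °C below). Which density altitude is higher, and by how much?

A: ISA temp = -9°C, deviation -14°C, DA = 12000 + 120 × (-14) = 10320 ft.
B: ISA temp = 5.6°C, deviation -30.6°C, DA = 4700 + 120 × (-30.6) = 1028 ft.
A is higher by 10320 − 1028 = 9292 ft.

A by 9292 ft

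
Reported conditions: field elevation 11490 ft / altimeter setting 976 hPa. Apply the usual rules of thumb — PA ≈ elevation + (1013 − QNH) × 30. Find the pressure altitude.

12600 ft

Pressure correction = (1013 − 976) × 30 = +1110 ft.
Pressure altitude = 11490 + (+1110) = 12600 ft.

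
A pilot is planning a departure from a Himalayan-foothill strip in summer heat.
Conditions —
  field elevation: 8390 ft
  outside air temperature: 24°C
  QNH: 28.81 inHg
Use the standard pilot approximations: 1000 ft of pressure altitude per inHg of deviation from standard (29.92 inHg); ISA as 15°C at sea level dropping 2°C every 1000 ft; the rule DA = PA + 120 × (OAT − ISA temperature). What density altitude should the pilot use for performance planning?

Pressure altitude = 8390 + (29.92 − 28.81) × 1000 = 8390 + (+1110) = 9500 ft.
ISA temperature at 9500 ft = 15 − 2 × (9500/1000) = -4°C.
ISA deviation = 24 − (-4) = +28°C.
Density altitude = 9500 + 120 × (28) = 12860 ft.

12860 ft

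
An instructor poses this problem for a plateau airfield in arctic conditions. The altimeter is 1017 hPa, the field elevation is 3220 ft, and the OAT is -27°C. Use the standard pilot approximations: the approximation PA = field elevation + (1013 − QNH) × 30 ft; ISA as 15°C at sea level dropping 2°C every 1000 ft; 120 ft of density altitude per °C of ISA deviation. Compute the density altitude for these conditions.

-1196 ft

Pressure altitude = 3220 + (1013 − 1017) × 30 = 3220 + (-120) = 3100 ft.
ISA temperature at 3100 ft = 15 − 2 × (3100/1000) = 8.8°C.
ISA deviation = -27 − 8.8 = -35.8°C.
Density altitude = 3100 + 120 × (-35.8) = -1196 ft.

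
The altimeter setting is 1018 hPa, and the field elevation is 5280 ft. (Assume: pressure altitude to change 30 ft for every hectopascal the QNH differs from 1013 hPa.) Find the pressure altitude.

Pressure correction = (1013 − 1018) × 30 = -150 ft.
Pressure altitude = 5280 + (-150) = 5130 ft.

5130 ft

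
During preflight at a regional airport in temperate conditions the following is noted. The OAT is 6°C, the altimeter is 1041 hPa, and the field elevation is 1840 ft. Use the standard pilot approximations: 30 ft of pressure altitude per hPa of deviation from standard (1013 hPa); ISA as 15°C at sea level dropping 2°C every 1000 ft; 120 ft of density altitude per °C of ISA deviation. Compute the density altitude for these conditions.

160 ft

Pressure altitude = 1840 + (1013 − 1041) × 30 = 1840 + (-840) = 1000 ft.
ISA temperature at 1000 ft = 15 − 2 × (1000/1000) = 13°C.
ISA deviation = 6 − 13 = -7°C.
Density altitude = 1000 + 120 × (-7) = 160 ft.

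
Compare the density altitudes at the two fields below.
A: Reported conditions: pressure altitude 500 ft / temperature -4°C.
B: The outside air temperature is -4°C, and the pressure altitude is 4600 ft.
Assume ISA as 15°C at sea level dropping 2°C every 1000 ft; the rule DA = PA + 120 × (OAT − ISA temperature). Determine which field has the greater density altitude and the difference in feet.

B by 5084 ft

A: ISA temp = 14°C, deviation -18°C, DA = 500 + 120 × (-18) = -1660 ft.
B: ISA temp = 5.8°C, deviation -9.8°C, DA = 4600 + 120 × (-9.8) = 3424 ft.
B is higher by 3424 − (-1660) = 5084 ft.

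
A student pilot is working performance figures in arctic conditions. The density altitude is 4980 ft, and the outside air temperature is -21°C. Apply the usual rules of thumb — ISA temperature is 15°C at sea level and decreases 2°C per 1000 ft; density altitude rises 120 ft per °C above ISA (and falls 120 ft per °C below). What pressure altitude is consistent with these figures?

7500 ft

DA = PA + 120 × (OAT − (15 − 2·PA/1000)) = PA + 120·OAT − 1800 + 0.24·PA = 1.24·PA + 120·OAT − 1800.
So 1.24·PA = 4980 − 120 × (-21) + 1800 = 9300.
PA = 9300 / 1.24 = 7500 ft.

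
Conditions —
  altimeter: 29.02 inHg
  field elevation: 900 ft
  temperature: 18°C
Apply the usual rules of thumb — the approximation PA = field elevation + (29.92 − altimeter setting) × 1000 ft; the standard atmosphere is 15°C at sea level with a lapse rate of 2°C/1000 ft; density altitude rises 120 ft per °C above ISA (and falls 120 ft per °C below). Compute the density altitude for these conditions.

Pressure altitude = 900 + (29.92 − 29.02) × 1000 = 900 + (+900) = 1800 ft.
ISA temperature at 1800 ft = 15 − 2 × (1800/1000) = 11.4°C.
ISA deviation = 18 − 11.4 = +6.6°C.
Density altitude = 1800 + 120 × (6.6) = 2592 ft.

2592 ft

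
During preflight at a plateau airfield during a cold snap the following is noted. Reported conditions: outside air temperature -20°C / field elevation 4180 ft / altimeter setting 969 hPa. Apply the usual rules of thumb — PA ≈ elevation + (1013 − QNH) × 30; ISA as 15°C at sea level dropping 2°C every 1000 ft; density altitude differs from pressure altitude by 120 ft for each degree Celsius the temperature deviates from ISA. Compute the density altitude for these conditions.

Pressure altitude = 4180 + (1013 − 969) × 30 = 4180 + (+1320) = 5500 ft.
ISA temperature at 5500 ft = 15 − 2 × (5500/1000) = 4°C.
ISA deviation = -20 − 4 = -24°C.
Density altitude = 5500 + 120 × (-24) = 2620 ft.

2620 ft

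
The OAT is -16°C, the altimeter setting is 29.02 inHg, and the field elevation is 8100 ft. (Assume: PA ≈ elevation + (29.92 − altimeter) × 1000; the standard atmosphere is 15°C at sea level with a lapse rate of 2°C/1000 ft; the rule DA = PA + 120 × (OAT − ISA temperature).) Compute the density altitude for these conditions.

Pressure altitude = 8100 + (29.92 − 29.02) × 1000 = 8100 + (+900) = 9000 ft.
ISA temperature at 9000 ft = 15 − 2 × (9000/1000) = -3°C.
ISA deviation = -16 − (-3) = -13°C.
Density altitude = 9000 + 120 × (-13) = 7440 ft.

7440 ft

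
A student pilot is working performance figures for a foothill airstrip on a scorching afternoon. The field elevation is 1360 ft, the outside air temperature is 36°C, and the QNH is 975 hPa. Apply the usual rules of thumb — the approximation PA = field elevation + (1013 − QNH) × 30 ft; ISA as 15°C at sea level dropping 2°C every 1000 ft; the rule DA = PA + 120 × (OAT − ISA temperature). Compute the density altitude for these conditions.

Pressure altitude = 1360 + (1013 − 975) × 30 = 1360 + (+1140) = 2500 ft.
ISA temperature at 2500 ft = 15 − 2 × (2500/1000) = 10°C.
ISA deviation = 36 − 10 = +26°C.
Density altitude = 2500 + 120 × (26) = 5620 ft.

5620 ft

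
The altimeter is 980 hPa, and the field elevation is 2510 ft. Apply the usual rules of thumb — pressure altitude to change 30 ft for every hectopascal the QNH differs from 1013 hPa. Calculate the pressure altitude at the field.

Pressure correction = (1013 − 980) × 30 = +990 ft.
Pressure altitude = 2510 + (+990) = 3500 ft.

3500 ft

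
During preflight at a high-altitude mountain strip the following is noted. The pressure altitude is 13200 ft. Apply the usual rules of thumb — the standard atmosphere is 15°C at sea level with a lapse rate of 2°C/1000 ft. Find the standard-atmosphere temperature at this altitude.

ISA temperature = 15 − 2 × (13200/1000) = 15 − 26.4 = -11.4°C.

-11.4°C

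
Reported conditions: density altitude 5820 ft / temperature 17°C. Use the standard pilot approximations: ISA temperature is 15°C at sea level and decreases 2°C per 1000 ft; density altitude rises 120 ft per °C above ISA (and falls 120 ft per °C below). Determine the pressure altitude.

DA = PA + 120 × (OAT − (15 − 2·PA/1000)) = PA + 120·OAT − 1800 + 0.24·PA = 1.24·PA + 120·OAT − 1800.
So 1.24·PA = 5820 − 120 × 17 + 1800 = 5580.
PA = 5580 / 1.24 = 4500 ft.

4500 ft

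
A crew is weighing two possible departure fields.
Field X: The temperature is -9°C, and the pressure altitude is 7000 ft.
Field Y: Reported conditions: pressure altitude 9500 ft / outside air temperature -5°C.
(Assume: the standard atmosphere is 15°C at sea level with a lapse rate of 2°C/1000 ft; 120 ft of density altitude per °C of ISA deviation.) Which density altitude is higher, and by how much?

Field Y by 3580 ft

Field X: ISA temp = 1°C, deviation -10°C, DA = 7000 + 120 × (-10) = 5800 ft.
Field Y: ISA temp = -4°C, deviation -1°C, DA = 9500 + 120 × (-1) = 9380 ft.
Field Y is higher by 9380 − 5800 = 3580 ft.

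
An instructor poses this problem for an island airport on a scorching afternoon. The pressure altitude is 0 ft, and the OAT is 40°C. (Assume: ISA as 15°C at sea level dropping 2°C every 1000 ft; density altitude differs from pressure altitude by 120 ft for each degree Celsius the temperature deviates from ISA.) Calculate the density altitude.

ISA temperature at 0 ft = 15 − 2 × (0/1000) = 15°C.
ISA deviation = 40 − 15 = +25°C.
Density altitude = 0 + 120 × (25) = 0 + (+3000) = 3000 ft.

3000 ft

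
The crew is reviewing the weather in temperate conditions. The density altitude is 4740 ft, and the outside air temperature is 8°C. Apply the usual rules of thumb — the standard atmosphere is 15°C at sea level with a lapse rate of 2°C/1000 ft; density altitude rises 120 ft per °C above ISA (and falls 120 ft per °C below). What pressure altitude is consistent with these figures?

4500 ft

DA = PA + 120 × (OAT − (15 − 2·PA/1000)) = PA + 120·OAT − 1800 + 0.24·PA = 1.24·PA + 120·OAT − 1800.
So 1.24·PA = 4740 − 120 × 8 + 1800 = 5580.
PA = 5580 / 1.24 = 4500 ft.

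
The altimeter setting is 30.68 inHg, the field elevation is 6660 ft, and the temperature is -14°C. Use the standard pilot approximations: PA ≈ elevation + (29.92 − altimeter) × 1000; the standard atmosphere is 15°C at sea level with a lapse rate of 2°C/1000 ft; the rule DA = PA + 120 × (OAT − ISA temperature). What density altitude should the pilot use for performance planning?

3836 ft

Pressure altitude = 6660 + (29.92 − 30.68) × 1000 = 6660 + (-760) = 5900 ft.
ISA temperature at 5900 ft = 15 − 2 × (5900/1000) = 3.2°C.
ISA deviation = -14 − 3.2 = -17.2°C.
Density altitude = 5900 + 120 × (-17.2) = 3836 ft.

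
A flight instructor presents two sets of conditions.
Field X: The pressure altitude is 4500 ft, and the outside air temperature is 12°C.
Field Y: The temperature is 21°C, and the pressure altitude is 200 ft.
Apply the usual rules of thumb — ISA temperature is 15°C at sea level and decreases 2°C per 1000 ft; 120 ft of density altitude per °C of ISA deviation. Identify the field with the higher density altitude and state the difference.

Field X: ISA temp = 6°C, deviation +6°C, DA = 4500 + 120 × 6 = 5220 ft.
Field Y: ISA temp = 14.6°C, deviation +6.4°C, DA = 200 + 120 × 6.4 = 968 ft.
Field X is higher by 5220 − 968 = 4252 ft.

Field X by 4252 ft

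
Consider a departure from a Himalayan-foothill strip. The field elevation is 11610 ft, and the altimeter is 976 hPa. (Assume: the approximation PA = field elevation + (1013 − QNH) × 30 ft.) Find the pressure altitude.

Pressure correction = (1013 − 976) × 30 = +1110 ft.
Pressure altitude = 11610 + (+1110) = 12720 ft.

12720 ft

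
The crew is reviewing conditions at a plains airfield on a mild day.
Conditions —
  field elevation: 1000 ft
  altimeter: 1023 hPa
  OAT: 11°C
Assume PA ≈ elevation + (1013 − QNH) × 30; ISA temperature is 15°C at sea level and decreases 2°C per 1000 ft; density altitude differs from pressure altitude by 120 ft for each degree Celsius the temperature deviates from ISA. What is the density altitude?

388 ft

Pressure altitude = 1000 + (1013 − 1023) × 30 = 1000 + (-300) = 700 ft.
ISA temperature at 700 ft = 15 − 2 × (700/1000) = 13.6°C.
ISA deviation = 11 − 13.6 = -2.6°C.
Density altitude = 700 + 120 × (-2.6) = 388 ft.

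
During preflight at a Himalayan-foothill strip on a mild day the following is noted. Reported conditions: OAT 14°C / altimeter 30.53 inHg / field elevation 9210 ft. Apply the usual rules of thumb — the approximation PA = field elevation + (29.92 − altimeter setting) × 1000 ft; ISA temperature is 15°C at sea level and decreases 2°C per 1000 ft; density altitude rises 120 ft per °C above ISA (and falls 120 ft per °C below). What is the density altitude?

Pressure altitude = 9210 + (29.92 − 30.53) × 1000 = 9210 + (-610) = 8600 ft.
ISA temperature at 8600 ft = 15 − 2 × (8600/1000) = -2.2°C.
ISA deviation = 14 − (-2.2) = +16.2°C.
Density altitude = 8600 + 120 × (16.2) = 10544 ft.

10544 ft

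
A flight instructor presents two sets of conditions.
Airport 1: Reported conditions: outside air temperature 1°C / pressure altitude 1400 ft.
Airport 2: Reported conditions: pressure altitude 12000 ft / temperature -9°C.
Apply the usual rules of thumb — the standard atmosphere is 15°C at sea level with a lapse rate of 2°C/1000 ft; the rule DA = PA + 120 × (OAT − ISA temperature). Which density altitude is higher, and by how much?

Airport 1: ISA temp = 12.2°C, deviation -11.2°C, DA = 1400 + 120 × (-11.2) = 56 ft.
Airport 2: ISA temp = -9°C, deviation 0°C, DA = 12000 + 120 × 0 = 12000 ft.
Airport 2 is higher by 12000 − 56 = 11944 ft.

Airport 2 by 11944 ft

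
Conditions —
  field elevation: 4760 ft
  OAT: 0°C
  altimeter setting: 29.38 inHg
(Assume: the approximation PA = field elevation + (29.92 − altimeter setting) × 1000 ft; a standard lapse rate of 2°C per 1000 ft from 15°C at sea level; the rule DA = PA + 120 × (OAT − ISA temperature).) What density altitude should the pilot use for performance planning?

Pressure altitude = 4760 + (29.92 − 29.38) × 1000 = 4760 + (+540) = 5300 ft.
ISA temperature at 5300 ft = 15 − 2 × (5300/1000) = 4.4°C.
ISA deviation = 0 − 4.4 = -4.4°C.
Density altitude = 5300 + 120 × (-4.4) = 4772 ft.

4772 ft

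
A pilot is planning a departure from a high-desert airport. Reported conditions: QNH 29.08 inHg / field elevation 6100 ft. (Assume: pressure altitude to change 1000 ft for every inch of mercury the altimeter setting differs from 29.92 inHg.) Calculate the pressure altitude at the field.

6940 ft

Pressure correction = (29.92 − 29.08) × 1000 = +840 ft.
Pressure altitude = 6100 + (+840) = 6940 ft.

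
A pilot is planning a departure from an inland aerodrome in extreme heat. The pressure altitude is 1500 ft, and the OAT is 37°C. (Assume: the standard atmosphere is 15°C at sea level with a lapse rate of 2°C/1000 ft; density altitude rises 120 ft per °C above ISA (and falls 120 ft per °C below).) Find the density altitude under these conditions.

4500 ft

ISA temperature at 1500 ft = 15 − 2 × (1500/1000) = 12°C.
ISA deviation = 37 − 12 = +25°C.
Density altitude = 1500 + 120 × (25) = 1500 + (+3000) = 4500 ft.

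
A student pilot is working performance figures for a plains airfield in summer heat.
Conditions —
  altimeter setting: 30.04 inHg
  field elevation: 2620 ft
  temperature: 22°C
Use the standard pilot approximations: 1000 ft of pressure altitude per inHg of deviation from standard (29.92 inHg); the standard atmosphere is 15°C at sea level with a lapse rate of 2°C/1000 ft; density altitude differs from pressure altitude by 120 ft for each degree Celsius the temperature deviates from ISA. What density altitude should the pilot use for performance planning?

Pressure altitude = 2620 + (29.92 − 30.04) × 1000 = 2620 + (-120) = 2500 ft.
ISA temperature at 2500 ft = 15 − 2 × (2500/1000) = 10°C.
ISA deviation = 22 − 10 = +12°C.
Density altitude = 2500 + 120 × (12) = 3940 ft.

3940 ft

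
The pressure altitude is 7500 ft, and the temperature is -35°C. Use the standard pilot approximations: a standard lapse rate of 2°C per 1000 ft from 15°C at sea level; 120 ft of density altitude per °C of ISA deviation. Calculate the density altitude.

3300 ft

ISA temperature at 7500 ft = 15 − 2 × (7500/1000) = 0°C.
ISA deviation = -35 − 0 = -35°C.
Density altitude = 7500 + 120 × (-35) = 7500 + (-4200) = 3300 ft.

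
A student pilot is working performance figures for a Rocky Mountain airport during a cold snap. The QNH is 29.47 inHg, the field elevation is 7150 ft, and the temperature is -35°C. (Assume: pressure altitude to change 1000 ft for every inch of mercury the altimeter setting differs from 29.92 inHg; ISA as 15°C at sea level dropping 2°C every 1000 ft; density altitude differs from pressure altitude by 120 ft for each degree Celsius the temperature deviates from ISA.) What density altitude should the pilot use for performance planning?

3424 ft

Pressure altitude = 7150 + (29.92 − 29.47) × 1000 = 7150 + (+450) = 7600 ft.
ISA temperature at 7600 ft = 15 − 2 × (7600/1000) = -0.2°C.
ISA deviation = -35 − (-0.2) = -34.8°C.
Density altitude = 7600 + 120 × (-34.8) = 3424 ft.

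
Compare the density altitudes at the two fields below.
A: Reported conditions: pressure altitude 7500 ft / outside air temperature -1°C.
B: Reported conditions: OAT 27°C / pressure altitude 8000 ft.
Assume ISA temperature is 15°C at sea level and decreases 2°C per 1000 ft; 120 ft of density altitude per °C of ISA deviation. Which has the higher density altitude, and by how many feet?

A: ISA temp = 0°C, deviation -1°C, DA = 7500 + 120 × (-1) = 7380 ft.
B: ISA temp = -1°C, deviation +28°C, DA = 8000 + 120 × 28 = 11360 ft.
B is higher by 11360 − 7380 = 3980 ft.

B by 3980 ft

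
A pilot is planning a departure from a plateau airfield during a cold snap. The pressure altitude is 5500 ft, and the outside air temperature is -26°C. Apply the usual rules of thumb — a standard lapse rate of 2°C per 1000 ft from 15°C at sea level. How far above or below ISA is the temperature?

ISA-30°C

ISA temperature at 5500 ft = 15 − 2 × (5500/1000) = 4°C.
Deviation = OAT − ISA = -26 − 4 = -30°C.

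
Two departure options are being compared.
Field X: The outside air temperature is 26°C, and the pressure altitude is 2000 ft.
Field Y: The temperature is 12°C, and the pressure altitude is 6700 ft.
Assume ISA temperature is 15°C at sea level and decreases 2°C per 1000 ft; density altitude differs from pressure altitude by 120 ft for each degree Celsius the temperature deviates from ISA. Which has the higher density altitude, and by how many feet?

Field Y by 4148 ft

Field X: ISA temp = 11°C, deviation +15°C, DA = 2000 + 120 × 15 = 3800 ft.
Field Y: ISA temp = 1.6°C, deviation +10.4°C, DA = 6700 + 120 × 10.4 = 7948 ft.
Field Y is higher by 7948 − 3800 = 4148 ft.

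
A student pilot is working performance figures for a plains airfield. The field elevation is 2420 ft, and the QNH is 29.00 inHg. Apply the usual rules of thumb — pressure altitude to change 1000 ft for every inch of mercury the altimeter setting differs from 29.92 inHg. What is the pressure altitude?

3340 ft

Pressure correction = (29.92 − 29.00) × 1000 = +920 ft.
Pressure altitude = 2420 + (+920) = 3340 ft.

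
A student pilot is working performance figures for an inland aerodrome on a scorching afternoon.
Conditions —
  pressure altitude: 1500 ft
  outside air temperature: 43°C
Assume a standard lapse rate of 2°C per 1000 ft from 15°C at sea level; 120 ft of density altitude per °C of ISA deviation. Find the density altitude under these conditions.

5220 ft

ISA temperature at 1500 ft = 15 − 2 × (1500/1000) = 12°C.
ISA deviation = 43 − 12 = +31°C.
Density altitude = 1500 + 120 × (31) = 1500 + (+3720) = 5220 ft.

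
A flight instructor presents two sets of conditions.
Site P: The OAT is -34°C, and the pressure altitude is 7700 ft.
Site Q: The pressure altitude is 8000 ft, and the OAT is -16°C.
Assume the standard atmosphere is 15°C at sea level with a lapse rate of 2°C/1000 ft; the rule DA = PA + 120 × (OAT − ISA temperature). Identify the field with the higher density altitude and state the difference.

Site Q by 2532 ft

Site P: ISA temp = -0.4°C, deviation -33.6°C, DA = 7700 + 120 × (-33.6) = 3668 ft.
Site Q: ISA temp = -1°C, deviation -15°C, DA = 8000 + 120 × (-15) = 6200 ft.
Site Q is higher by 6200 − 3668 = 2532 ft.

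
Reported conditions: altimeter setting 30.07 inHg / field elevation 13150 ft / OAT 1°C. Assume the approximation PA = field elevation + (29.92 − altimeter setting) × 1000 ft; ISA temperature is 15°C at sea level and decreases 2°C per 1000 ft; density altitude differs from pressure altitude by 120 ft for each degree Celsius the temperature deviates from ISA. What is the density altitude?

Pressure altitude = 13150 + (29.92 − 30.07) × 1000 = 13150 + (-150) = 13000 ft.
ISA temperature at 13000 ft = 15 − 2 × (13000/1000) = -11°C.
ISA deviation = 1 − (-11) = +12°C.
Density altitude = 13000 + 120 × (12) = 14440 ft.

14440 ft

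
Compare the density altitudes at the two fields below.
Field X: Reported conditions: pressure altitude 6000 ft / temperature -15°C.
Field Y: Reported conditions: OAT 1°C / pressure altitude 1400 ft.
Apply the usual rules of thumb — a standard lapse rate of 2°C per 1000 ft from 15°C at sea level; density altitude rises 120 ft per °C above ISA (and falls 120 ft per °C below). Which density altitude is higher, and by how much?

Field X: ISA temp = 3°C, deviation -18°C, DA = 6000 + 120 × (-18) = 3840 ft.
Field Y: ISA temp = 12.2°C, deviation -11.2°C, DA = 1400 + 120 × (-11.2) = 56 ft.
Field X is higher by 3840 − 56 = 3784 ft.

Field X by 3784 ft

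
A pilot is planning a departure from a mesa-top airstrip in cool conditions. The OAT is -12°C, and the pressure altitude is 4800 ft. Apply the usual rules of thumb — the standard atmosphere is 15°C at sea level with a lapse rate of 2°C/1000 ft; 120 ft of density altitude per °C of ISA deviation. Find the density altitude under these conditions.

2712 ft

ISA temperature at 4800 ft = 15 − 2 × (4800/1000) = 5.4°C.
ISA deviation = -12 − 5.4 = -17.4°C.
Density altitude = 4800 + 120 × (-17.4) = 4800 + (-2088) = 2712 ft.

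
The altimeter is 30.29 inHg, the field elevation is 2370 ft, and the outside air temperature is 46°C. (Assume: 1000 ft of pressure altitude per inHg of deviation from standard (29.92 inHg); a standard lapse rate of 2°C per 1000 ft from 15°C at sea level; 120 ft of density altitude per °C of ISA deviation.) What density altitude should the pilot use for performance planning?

6200 ft

Pressure altitude = 2370 + (29.92 − 30.29) × 1000 = 2370 + (-370) = 2000 ft.
ISA temperature at 2000 ft = 15 − 2 × (2000/1000) = 11°C.
ISA deviation = 46 − 11 = +35°C.
Density altitude = 2000 + 120 × (35) = 6200 ft.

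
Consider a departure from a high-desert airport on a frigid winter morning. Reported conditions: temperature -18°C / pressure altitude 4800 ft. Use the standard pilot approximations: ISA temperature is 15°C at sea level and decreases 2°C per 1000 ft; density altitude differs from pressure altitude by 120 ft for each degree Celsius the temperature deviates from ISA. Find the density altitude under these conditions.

1992 ft

ISA temperature at 4800 ft = 15 − 2 × (4800/1000) = 5.4°C.
ISA deviation = -18 − 5.4 = -23.4°C.
Density altitude = 4800 + 120 × (-23.4) = 4800 + (-2808) = 1992 ft.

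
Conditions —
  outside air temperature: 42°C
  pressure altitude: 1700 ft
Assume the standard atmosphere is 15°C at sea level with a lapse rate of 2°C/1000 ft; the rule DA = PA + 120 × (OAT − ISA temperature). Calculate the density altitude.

ISA temperature at 1700 ft = 15 − 2 × (1700/1000) = 11.6°C.
ISA deviation = 42 − 11.6 = +30.4°C.
Density altitude = 1700 + 120 × (30.4) = 1700 + (+3648) = 5348 ft.

5348 ft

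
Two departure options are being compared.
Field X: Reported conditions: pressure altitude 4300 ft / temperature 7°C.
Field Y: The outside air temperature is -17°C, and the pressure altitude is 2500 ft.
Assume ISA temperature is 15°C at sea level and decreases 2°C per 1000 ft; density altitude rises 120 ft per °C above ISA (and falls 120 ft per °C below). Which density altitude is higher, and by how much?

Field X by 5112 ft

Field X: ISA temp = 6.4°C, deviation +0.6°C, DA = 4300 + 120 × 0.6 = 4372 ft.
Field Y: ISA temp = 10°C, deviation -27°C, DA = 2500 + 120 × (-27) = -740 ft.
Field X is higher by 4372 − (-740) = 5112 ft.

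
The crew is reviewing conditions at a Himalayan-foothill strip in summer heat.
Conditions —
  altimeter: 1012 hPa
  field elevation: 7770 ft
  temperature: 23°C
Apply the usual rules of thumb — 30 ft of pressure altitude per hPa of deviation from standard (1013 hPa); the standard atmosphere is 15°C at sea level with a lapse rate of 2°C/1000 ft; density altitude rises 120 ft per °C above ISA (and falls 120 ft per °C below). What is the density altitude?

10632 ft

Pressure altitude = 7770 + (1013 − 1012) × 30 = 7770 + (+30) = 7800 ft.
ISA temperature at 7800 ft = 15 − 2 × (7800/1000) = -0.6°C.
ISA deviation = 23 − (-0.6) = +23.6°C.
Density altitude = 7800 + 120 × (23.6) = 10632 ft.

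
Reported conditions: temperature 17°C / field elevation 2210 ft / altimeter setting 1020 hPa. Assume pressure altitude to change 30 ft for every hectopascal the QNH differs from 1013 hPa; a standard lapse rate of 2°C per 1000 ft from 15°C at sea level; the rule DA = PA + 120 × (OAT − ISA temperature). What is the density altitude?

Pressure altitude = 2210 + (1013 − 1020) × 30 = 2210 + (-210) = 2000 ft.
ISA temperature at 2000 ft = 15 − 2 × (2000/1000) = 11°C.
ISA deviation = 17 − 11 = +6°C.
Density altitude = 2000 + 120 × (6) = 2720 ft.

2720 ft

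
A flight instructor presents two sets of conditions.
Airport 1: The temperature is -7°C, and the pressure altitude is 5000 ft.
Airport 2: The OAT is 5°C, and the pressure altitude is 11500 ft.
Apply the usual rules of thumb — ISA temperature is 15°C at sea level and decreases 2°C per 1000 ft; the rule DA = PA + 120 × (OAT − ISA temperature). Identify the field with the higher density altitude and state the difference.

Airport 1: ISA temp = 5°C, deviation -12°C, DA = 5000 + 120 × (-12) = 3560 ft.
Airport 2: ISA temp = -8°C, deviation +13°C, DA = 11500 + 120 × 13 = 13060 ft.
Airport 2 is higher by 13060 − 3560 = 9500 ft.

Airport 2 by 9500 ft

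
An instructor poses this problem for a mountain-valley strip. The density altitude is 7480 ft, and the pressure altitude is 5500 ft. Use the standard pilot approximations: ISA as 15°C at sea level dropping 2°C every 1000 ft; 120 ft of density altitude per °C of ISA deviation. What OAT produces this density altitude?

20.5°C

Density altitude − pressure altitude = 7480 − 5500 = +1980 ft.
At 120 ft/°C that is an ISA deviation of 1980/120 = +16.5°C.
ISA temperature at 5500 ft = 15 − 2 × (5500/1000) = 4°C.
OAT = ISA + deviation = 4 + (+16.5) = 20.5°C.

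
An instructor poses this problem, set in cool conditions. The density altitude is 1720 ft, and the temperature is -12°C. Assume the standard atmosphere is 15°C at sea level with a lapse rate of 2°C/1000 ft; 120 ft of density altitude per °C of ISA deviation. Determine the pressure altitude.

DA = PA + 120 × (OAT − (15 − 2·PA/1000)) = PA + 120·OAT − 1800 + 0.24·PA = 1.24·PA + 120·OAT − 1800.
So 1.24·PA = 1720 − 120 × (-12) + 1800 = 4960.
PA = 4960 / 1.24 = 4000 ft.

4000 ft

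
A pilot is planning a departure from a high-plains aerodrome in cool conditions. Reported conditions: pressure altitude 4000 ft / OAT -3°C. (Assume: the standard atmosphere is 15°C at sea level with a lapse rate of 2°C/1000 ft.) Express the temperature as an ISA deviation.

ISA temperature at 4000 ft = 15 − 2 × (4000/1000) = 7°C.
Deviation = OAT − ISA = -3 − 7 = -10°C.

ISA-10°C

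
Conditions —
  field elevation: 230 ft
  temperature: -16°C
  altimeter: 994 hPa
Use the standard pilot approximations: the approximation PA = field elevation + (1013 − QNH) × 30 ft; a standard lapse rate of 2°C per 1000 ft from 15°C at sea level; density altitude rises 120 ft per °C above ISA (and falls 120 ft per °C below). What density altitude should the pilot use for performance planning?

-2728 ft

Pressure altitude = 230 + (1013 − 994) × 30 = 230 + (+570) = 800 ft.
ISA temperature at 800 ft = 15 − 2 × (800/1000) = 13.4°C.
ISA deviation = -16 − 13.4 = -29.4°C.
Density altitude = 800 + 120 × (-29.4) = -2728 ft.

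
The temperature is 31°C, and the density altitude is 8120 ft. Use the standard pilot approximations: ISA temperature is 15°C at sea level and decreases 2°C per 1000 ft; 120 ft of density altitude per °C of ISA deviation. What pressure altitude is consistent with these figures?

DA = PA + 120 × (OAT − (15 − 2·PA/1000)) = PA + 120·OAT − 1800 + 0.24·PA = 1.24·PA + 120·OAT − 1800.
So 1.24·PA = 8120 − 120 × 31 + 1800 = 6200.
PA = 6200 / 1.24 = 5000 ft.

5000 ft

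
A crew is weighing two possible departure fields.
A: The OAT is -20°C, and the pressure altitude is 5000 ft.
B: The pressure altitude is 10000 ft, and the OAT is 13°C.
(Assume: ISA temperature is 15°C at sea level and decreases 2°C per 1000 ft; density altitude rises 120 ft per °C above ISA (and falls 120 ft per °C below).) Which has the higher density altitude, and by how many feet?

B by 10160 ft

A: ISA temp = 5°C, deviation -25°C, DA = 5000 + 120 × (-25) = 2000 ft.
B: ISA temp = -5°C, deviation +18°C, DA = 10000 + 120 × 18 = 12160 ft.
B is higher by 12160 − 2000 = 10160 ft.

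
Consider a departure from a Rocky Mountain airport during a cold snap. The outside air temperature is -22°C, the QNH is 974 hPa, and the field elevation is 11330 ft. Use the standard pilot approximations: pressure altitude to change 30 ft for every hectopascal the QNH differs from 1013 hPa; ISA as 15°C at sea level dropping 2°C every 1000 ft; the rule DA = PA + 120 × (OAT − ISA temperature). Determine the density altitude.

11060 ft

Pressure altitude = 11330 + (1013 − 974) × 30 = 11330 + (+1170) = 12500 ft.
ISA temperature at 12500 ft = 15 − 2 × (12500/1000) = -10°C.
ISA deviation = -22 − (-10) = -12°C.
Density altitude = 12500 + 120 × (-12) = 11060 ft.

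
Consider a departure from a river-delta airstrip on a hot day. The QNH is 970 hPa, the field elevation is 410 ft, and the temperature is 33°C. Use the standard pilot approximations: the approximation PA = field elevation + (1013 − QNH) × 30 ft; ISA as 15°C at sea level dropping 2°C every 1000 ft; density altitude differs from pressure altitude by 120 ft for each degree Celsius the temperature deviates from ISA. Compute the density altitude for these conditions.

4268 ft

Pressure altitude = 410 + (1013 − 970) × 30 = 410 + (+1290) = 1700 ft.
ISA temperature at 1700 ft = 15 − 2 × (1700/1000) = 11.6°C.
ISA deviation = 33 − 11.6 = +21.4°C.
Density altitude = 1700 + 120 × (21.4) = 4268 ft.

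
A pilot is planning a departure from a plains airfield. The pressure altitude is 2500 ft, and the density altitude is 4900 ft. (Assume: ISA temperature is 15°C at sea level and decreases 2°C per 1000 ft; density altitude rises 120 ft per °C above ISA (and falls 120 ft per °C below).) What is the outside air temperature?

30°C

Density altitude − pressure altitude = 4900 − 2500 = +2400 ft.
At 120 ft/°C that is an ISA deviation of 2400/120 = +20°C.
ISA temperature at 2500 ft = 15 − 2 × (2500/1000) = 10°C.
OAT = ISA + deviation = 10 + (+20) = 30°C.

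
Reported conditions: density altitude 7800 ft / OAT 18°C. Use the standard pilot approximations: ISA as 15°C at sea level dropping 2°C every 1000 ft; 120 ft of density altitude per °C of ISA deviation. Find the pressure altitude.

6000 ft

DA = PA + 120 × (OAT − (15 − 2·PA/1000)) = PA + 120·OAT − 1800 + 0.24·PA = 1.24·PA + 120·OAT − 1800.
So 1.24·PA = 7800 − 120 × 18 + 1800 = 7440.
PA = 7440 / 1.24 = 6000 ft.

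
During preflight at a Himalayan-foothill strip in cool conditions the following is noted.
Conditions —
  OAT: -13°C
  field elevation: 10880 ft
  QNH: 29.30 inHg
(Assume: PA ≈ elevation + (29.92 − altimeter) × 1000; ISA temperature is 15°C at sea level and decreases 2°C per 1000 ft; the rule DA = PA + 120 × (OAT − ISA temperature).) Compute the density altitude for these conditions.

10900 ft

Pressure altitude = 10880 + (29.92 − 29.30) × 1000 = 10880 + (+620) = 11500 ft.
ISA temperature at 11500 ft = 15 − 2 × (11500/1000) = -8°C.
ISA deviation = -13 − (-8) = -5°C.
Density altitude = 11500 + 120 × (-5) = 10900 ft.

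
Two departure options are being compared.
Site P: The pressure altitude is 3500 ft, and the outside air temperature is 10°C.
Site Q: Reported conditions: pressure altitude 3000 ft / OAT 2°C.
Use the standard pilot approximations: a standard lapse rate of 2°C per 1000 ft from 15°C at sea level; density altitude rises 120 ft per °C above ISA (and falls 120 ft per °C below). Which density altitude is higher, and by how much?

Site P: ISA temp = 8°C, deviation +2°C, DA = 3500 + 120 × 2 = 3740 ft.
Site Q: ISA temp = 9°C, deviation -7°C, DA = 3000 + 120 × (-7) = 2160 ft.
Site P is higher by 3740 − 2160 = 1580 ft.

Site P by 1580 ft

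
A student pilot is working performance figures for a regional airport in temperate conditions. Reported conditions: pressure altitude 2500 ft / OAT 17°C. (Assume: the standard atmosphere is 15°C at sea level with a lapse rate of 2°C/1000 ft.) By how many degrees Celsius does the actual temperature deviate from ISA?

ISA+7°C

ISA temperature at 2500 ft = 15 − 2 × (2500/1000) = 10°C.
Deviation = OAT − ISA = 17 − 10 = +7°C.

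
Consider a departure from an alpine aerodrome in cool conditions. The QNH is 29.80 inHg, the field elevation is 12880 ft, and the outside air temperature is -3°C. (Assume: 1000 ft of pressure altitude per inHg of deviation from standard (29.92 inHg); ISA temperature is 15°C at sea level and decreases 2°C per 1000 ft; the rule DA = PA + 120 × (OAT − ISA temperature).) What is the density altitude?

Pressure altitude = 12880 + (29.92 − 29.80) × 1000 = 12880 + (+120) = 13000 ft.
ISA temperature at 13000 ft = 15 − 2 × (13000/1000) = -11°C.
ISA deviation = -3 − (-11) = +8°C.
Density altitude = 13000 + 120 × (8) = 13960 ft.

13960 ft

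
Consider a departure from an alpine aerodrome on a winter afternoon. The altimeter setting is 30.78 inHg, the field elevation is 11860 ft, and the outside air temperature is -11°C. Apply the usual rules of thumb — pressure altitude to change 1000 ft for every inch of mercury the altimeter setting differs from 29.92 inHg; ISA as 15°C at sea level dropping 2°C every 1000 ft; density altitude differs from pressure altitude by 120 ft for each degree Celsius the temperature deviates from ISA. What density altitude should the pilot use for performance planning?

10520 ft

Pressure altitude = 11860 + (29.92 − 30.78) × 1000 = 11860 + (-860) = 11000 ft.
ISA temperature at 11000 ft = 15 − 2 × (11000/1000) = -7°C.
ISA deviation = -11 − (-7) = -4°C.
Density altitude = 11000 + 120 × (-4) = 10520 ft.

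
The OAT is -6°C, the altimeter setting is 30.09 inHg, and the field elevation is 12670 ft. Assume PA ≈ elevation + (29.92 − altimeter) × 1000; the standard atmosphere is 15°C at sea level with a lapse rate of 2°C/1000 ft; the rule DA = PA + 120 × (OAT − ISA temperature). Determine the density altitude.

12980 ft

Pressure altitude = 12670 + (29.92 − 30.09) × 1000 = 12670 + (-170) = 12500 ft.
ISA temperature at 12500 ft = 15 − 2 × (12500/1000) = -10°C.
ISA deviation = -6 − (-10) = +4°C.
Density altitude = 12500 + 120 × (4) = 12980 ft.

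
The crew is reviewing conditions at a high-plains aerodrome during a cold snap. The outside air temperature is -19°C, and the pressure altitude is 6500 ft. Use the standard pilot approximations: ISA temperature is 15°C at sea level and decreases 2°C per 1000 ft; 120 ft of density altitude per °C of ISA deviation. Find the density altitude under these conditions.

3980 ft

ISA temperature at 6500 ft = 15 − 2 × (6500/1000) = 2°C.
ISA deviation = -19 − 2 = -21°C.
Density altitude = 6500 + 120 × (-21) = 6500 + (-2520) = 3980 ft.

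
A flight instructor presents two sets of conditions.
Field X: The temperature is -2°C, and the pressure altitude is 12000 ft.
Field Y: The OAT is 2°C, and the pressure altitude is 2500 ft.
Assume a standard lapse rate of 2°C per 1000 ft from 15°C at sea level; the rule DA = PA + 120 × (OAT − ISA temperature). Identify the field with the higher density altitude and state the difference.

Field X: ISA temp = -9°C, deviation +7°C, DA = 12000 + 120 × 7 = 12840 ft.
Field Y: ISA temp = 10°C, deviation -8°C, DA = 2500 + 120 × (-8) = 1540 ft.
Field X is higher by 12840 − 1540 = 11300 ft.

Field X by 11300 ft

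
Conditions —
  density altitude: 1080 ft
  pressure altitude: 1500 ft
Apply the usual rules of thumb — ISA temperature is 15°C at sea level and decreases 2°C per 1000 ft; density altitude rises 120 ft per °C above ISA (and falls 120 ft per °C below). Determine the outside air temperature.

Density altitude − pressure altitude = 1080 − 1500 = -420 ft.
At 120 ft/°C that is an ISA deviation of -420/120 = -3.5°C.
ISA temperature at 1500 ft = 15 − 2 × (1500/1000) = 12°C.
OAT = ISA + deviation = 12 + (-3.5) = 8.5°C.

8.5°C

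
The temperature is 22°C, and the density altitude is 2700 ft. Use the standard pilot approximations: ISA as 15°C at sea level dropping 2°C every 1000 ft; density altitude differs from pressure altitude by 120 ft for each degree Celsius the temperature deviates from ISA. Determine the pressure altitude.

1500 ft

DA = PA + 120 × (OAT − (15 − 2·PA/1000)) = PA + 120·OAT − 1800 + 0.24·PA = 1.24·PA + 120·OAT − 1800.
So 1.24·PA = 2700 − 120 × 22 + 1800 = 1860.
PA = 1860 / 1.24 = 1500 ft.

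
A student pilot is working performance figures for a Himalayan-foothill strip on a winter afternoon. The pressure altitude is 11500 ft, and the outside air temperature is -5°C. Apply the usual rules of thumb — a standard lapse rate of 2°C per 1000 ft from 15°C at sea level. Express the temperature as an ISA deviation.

ISA+3°C

ISA temperature at 11500 ft = 15 − 2 × (11500/1000) = -8°C.
Deviation = OAT − ISA = -5 − (-8) = +3°C.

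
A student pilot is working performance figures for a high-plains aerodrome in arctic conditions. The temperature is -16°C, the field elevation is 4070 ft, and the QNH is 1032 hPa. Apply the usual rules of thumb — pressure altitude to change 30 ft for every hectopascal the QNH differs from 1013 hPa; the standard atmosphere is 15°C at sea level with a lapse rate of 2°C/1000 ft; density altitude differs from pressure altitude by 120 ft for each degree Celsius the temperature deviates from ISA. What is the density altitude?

Pressure altitude = 4070 + (1013 − 1032) × 30 = 4070 + (-570) = 3500 ft.
ISA temperature at 3500 ft = 15 − 2 × (3500/1000) = 8°C.
ISA deviation = -16 − 8 = -24°C.
Density altitude = 3500 + 120 × (-24) = 620 ft.

620 ft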